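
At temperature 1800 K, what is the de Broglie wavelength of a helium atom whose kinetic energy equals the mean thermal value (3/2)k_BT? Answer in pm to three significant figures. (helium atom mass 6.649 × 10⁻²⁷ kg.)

KE = (3/2)k_BT = 1.5 × 1.381 × 10⁻²³ × 1800 = 3.729 × 10⁻²⁰ J.
p = √(2mKE) = √(2 × 6.649 × 10⁻²⁷ × 3.729 × 10⁻²⁰) = 2.227 × 10⁻²³ kg·m/s.
λ = h/p = 2.98 × 10⁻¹¹ m = 29.8 pm.

λ = 29.8 pm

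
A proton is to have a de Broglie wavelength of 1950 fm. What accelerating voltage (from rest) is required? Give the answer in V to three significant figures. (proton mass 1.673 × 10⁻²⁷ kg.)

V = 215 V

p = h/λ = 6.626 × 10⁻³⁴ / 1.950 × 10⁻¹² = 3.398 × 10⁻²² kg·m/s.
KE = p²/(2m) = 3.451 × 10⁻¹⁷ J.
V = KE/e = 3.451 × 10⁻¹⁷ / (1.602 × 10⁻¹⁹) = 215 V.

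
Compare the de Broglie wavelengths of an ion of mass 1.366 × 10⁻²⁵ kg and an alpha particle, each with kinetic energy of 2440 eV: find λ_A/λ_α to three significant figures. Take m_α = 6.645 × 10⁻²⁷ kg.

λ_A/λ_α = 0.221

At fixed KE, p = √(2mKE) so λ = h/p ∝ 1/√m.
λ_A/λ_α = √(m_α/m_A) = √(6.645 × 10⁻²⁷/1.366 × 10⁻²⁵) = √(0.04865) = 0.221.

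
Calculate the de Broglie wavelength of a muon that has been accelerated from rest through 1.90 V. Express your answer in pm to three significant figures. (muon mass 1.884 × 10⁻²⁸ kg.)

KE = eV = 1.602 × 10⁻¹⁹ × 1.900 = 3.044 × 10⁻¹⁹ J.
p = √(2mKE) = √(2 × 1.884 × 10⁻²⁸ × 3.044 × 10⁻¹⁹) = 1.071 × 10⁻²³ kg·m/s.
λ = h/p = 6.626 × 10⁻³⁴ / 1.071 × 10⁻²³ = 6.19 × 10⁻¹¹ m = 61.9 pm.

λ = 61.9 pm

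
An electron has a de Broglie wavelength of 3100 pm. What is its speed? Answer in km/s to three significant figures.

p = h/λ = 6.626 × 10⁻³⁴ / 3.100 × 10⁻⁹ = 2.137 × 10⁻²⁵ kg·m/s.
v = p/m = 2.137 × 10⁻²⁵ / 9.109 × 10⁻³¹ = 2.35 × 10⁵ m/s = 235 km/s.

v = 235 km/s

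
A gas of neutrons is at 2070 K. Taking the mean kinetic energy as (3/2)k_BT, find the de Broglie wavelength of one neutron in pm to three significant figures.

λ = 55.3 pm

KE = (3/2)k_BT = 1.5 × 1.381 × 10⁻²³ × 2070 = 4.288 × 10⁻²⁰ J.
p = √(2mKE) = √(2 × 1.675 × 10⁻²⁷ × 4.288 × 10⁻²⁰) = 1.199 × 10⁻²³ kg·m/s.
λ = h/p = 5.53 × 10⁻¹¹ m = 55.3 pm.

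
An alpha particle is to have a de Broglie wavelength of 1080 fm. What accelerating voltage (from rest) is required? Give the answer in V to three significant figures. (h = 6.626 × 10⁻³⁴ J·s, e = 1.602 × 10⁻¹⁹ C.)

p = h/λ = 6.626 × 10⁻³⁴ / 1.080 × 10⁻¹² = 6.135 × 10⁻²² kg·m/s.
KE = p²/(2m) = 2.832 × 10⁻¹⁷ J.
V = KE/2e = 2.832 × 10⁻¹⁷ / (2 × 1.602 × 10⁻¹⁹) = 88.4 V.

V = 88.4 V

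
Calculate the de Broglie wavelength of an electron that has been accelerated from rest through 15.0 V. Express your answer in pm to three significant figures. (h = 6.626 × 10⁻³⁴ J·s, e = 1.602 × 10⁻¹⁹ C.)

KE = eV = 1.602 × 10⁻¹⁹ × 15.00 = 2.403 × 10⁻¹⁸ J.
p = √(2mKE) = √(2 × 9.109 × 10⁻³¹ × 2.403 × 10⁻¹⁸) = 2.092 × 10⁻²⁴ kg·m/s.
λ = h/p = 6.626 × 10⁻³⁴ / 2.092 × 10⁻²⁴ = 3.17 × 10⁻¹⁰ m = 317 pm.

λ = 317 pm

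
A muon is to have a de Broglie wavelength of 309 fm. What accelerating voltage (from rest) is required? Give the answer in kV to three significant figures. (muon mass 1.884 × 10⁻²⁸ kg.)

V = 76.2 kV

p = h/λ = 6.626 × 10⁻³⁴ / 3.090 × 10⁻¹³ = 2.144 × 10⁻²¹ kg·m/s.
KE = p²/(2m) = 1.220 × 10⁻¹⁴ J.
V = KE/e = 1.220 × 10⁻¹⁴ / (1.602 × 10⁻¹⁹) = 76.2 kV.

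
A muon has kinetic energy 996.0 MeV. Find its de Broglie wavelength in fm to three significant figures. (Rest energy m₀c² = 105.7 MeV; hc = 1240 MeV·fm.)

Total energy E = KE + m₀c² = 996.0 + 105.7 = 1101.7 MeV.
(pc)² = E² − (m₀c²)² = (1101.7)² − (105.7)² = 1.203 × 10⁶ MeV², so pc = 1097 MeV.
λ = hc/(pc) = 1240 MeV·fm / 1097 MeV = 1.13 fm.

λ = 1.13 fm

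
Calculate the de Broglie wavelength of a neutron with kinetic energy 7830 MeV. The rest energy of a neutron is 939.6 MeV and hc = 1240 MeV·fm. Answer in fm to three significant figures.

λ = 0.142 fm

Total energy E = KE + m₀c² = 7830 + 939.6 = 8769.6 MeV.
(pc)² = E² − (m₀c²)² = (8769.6)² − (939.6)² = 7.602 × 10⁷ MeV², so pc = 8719 MeV.
λ = hc/(pc) = 1240 MeV·fm / 8719 MeV = 0.142 fm.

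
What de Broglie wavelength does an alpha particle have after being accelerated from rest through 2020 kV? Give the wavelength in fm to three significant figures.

KE = 2eV = 2 × 1.602 × 10⁻¹⁹ × 2.020 × 10⁶ = 6.472 × 10⁻¹³ J.
p = √(2mKE) = √(2 × 6.645 × 10⁻²⁷ × 6.472 × 10⁻¹³) = 9.274 × 10⁻²⁰ kg·m/s.
λ = h/p = 6.626 × 10⁻³⁴ / 9.274 × 10⁻²⁰ = 7.14 × 10⁻¹⁵ m = 7.14 fm.

λ = 7.14 fm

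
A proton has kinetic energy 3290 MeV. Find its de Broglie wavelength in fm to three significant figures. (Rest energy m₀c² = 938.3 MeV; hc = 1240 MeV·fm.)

Total energy E = KE + m₀c² = 3290 + 938.3 = 4228.3 MeV.
(pc)² = E² − (m₀c²)² = (4228.3)² − (938.3)² = 1.700 × 10⁷ MeV², so pc = 4123 MeV.
λ = hc/(pc) = 1240 MeV·fm / 4123 MeV = 0.301 fm.

λ = 0.301 fm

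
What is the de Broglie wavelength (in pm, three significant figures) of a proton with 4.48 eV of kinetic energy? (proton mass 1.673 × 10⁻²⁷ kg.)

KE = 4.48 eV = 7.177 × 10⁻¹⁹ J.
p = √(2mKE) = √(2 × 1.673 × 10⁻²⁷ × 7.177 × 10⁻¹⁹) = 4.900 × 10⁻²³ kg·m/s.
λ = h/p = 6.626 × 10⁻³⁴ / 4.900 × 10⁻²³ = 1.35 × 10⁻¹¹ m = 13.5 pm.

λ = 13.5 pm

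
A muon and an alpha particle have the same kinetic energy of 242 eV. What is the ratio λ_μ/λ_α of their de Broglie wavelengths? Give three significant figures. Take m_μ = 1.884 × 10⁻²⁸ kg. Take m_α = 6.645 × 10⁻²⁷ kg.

At fixed KE, p = √(2mKE) so λ = h/p ∝ 1/√m.
λ_μ/λ_α = √(m_α/m_μ) = √(6.645 × 10⁻²⁷/1.884 × 10⁻²⁸) = √(35.27) = 5.94.

λ_μ/λ_α = 5.94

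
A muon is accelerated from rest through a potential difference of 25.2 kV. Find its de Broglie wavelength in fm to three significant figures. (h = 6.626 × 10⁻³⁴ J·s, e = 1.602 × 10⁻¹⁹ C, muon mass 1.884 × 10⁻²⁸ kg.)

λ = 537 fm

KE = eV = 1.602 × 10⁻¹⁹ × 2.520 × 10⁴ = 4.037 × 10⁻¹⁵ J.
p = √(2mKE) = √(2 × 1.884 × 10⁻²⁸ × 4.037 × 10⁻¹⁵) = 1.233 × 10⁻²¹ kg·m/s.
λ = h/p = 6.626 × 10⁻³⁴ / 1.233 × 10⁻²¹ = 5.37 × 10⁻¹³ m = 537 fm.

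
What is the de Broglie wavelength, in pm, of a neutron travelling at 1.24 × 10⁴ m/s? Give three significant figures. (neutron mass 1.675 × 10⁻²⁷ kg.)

λ = 31.9 pm

p = mv = 1.675 × 10⁻²⁷ × 1.24 × 10⁴ = 2.077 × 10⁻²³ kg·m/s.
λ = h/p = 6.626 × 10⁻³⁴ / 2.077 × 10⁻²³ = 3.19 × 10⁻¹¹ m = 31.9 pm.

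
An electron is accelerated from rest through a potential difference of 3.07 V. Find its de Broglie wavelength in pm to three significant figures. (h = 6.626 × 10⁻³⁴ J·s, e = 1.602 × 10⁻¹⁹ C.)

λ = 700 pm

KE = eV = 1.602 × 10⁻¹⁹ × 3.070 = 4.918 × 10⁻¹⁹ J.
p = √(2mKE) = √(2 × 9.109 × 10⁻³¹ × 4.918 × 10⁻¹⁹) = 9.466 × 10⁻²⁵ kg·m/s.
λ = h/p = 6.626 × 10⁻³⁴ / 9.466 × 10⁻²⁵ = 7.00 × 10⁻¹⁰ m = 700 pm.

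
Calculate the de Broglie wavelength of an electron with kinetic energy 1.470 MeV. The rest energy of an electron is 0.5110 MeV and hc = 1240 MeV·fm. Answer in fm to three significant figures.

Total energy E = KE + m₀c² = 1.470 + 0.5110 = 1.9810 MeV.
(pc)² = E² − (m₀c²)² = (1.9810)² − (0.5110)² = 3.663 MeV², so pc = 1.914 MeV.
λ = hc/(pc) = 1240 MeV·fm / 1.914 MeV = 648 fm.

λ = 648 fm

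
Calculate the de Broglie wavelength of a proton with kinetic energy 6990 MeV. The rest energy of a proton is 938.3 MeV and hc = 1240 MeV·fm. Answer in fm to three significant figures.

Total energy E = KE + m₀c² = 6990 + 938.3 = 7928.3 MeV.
(pc)² = E² − (m₀c²)² = (7928.3)² − (938.3)² = 6.198 × 10⁷ MeV², so pc = 7873 MeV.
λ = hc/(pc) = 1240 MeV·fm / 7873 MeV = 0.158 fm.

λ = 0.158 fm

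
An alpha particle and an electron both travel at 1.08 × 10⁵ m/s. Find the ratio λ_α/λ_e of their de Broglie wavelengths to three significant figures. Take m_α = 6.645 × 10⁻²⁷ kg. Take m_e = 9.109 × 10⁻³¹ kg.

λ_α/λ_e = 1.37 × 10⁻⁴

At fixed v, p = mv so λ = h/(mv) ∝ 1/m.
λ_α/λ_e = m_e/m_α = 9.109 × 10⁻³¹/6.645 × 10⁻²⁷ = 1.37 × 10⁻⁴.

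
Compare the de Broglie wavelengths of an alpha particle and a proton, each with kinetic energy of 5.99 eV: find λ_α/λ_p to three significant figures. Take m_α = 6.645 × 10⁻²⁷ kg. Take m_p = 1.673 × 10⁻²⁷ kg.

λ_α/λ_p = 0.502

At fixed KE, p = √(2mKE) so λ = h/p ∝ 1/√m.
λ_α/λ_p = √(m_p/m_α) = √(1.673 × 10⁻²⁷/6.645 × 10⁻²⁷) = √(0.2518) = 0.502.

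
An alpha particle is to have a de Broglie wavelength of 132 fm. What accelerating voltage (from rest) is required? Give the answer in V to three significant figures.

p = h/λ = 6.626 × 10⁻³⁴ / 1.320 × 10⁻¹³ = 5.020 × 10⁻²¹ kg·m/s.
KE = p²/(2m) = 1.896 × 10⁻¹⁵ J.
V = KE/2e = 1.896 × 10⁻¹⁵ / (2 × 1.602 × 10⁻¹⁹) = 5920 V.

V = 5920 V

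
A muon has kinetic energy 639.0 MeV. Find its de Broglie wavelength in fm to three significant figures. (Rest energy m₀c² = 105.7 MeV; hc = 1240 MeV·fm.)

λ = 1.68 fm

Total energy E = KE + m₀c² = 639.0 + 105.7 = 744.7 MeV.
(pc)² = E² − (m₀c²)² = (744.7)² − (105.7)² = 5.434 × 10⁵ MeV², so pc = 737.2 MeV.
λ = hc/(pc) = 1240 MeV·fm / 737.2 MeV = 1.68 fm.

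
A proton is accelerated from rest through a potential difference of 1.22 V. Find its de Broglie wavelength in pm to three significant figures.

KE = eV = 1.602 × 10⁻¹⁹ × 1.220 = 1.954 × 10⁻¹⁹ J.
p = √(2mKE) = √(2 × 1.673 × 10⁻²⁷ × 1.954 × 10⁻¹⁹) = 2.557 × 10⁻²³ kg·m/s.
λ = h/p = 6.626 × 10⁻³⁴ / 2.557 × 10⁻²³ = 2.59 × 10⁻¹¹ m = 25.9 pm.

λ = 25.9 pm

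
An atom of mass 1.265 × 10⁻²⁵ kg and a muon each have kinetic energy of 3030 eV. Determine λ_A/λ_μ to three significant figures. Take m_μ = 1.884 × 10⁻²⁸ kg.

At fixed KE, p = √(2mKE) so λ = h/p ∝ 1/√m.
λ_A/λ_μ = √(m_μ/m_A) = √(1.884 × 10⁻²⁸/1.265 × 10⁻²⁵) = √(1.489 × 10⁻³) = 0.0386.

λ_A/λ_μ = 0.0386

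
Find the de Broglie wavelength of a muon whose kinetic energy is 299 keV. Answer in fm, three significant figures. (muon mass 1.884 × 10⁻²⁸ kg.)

KE = 299 keV = 4.790 × 10⁻¹⁴ J.
p = √(2mKE) = √(2 × 1.884 × 10⁻²⁸ × 4.790 × 10⁻¹⁴) = 4.248 × 10⁻²¹ kg·m/s.
λ = h/p = 6.626 × 10⁻³⁴ / 4.248 × 10⁻²¹ = 1.56 × 10⁻¹³ m = 156 fm.

λ = 156 fm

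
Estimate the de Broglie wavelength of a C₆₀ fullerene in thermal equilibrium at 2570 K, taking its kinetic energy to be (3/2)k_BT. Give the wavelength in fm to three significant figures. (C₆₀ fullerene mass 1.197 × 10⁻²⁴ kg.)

λ = 1860 fm

KE = (3/2)k_BT = 1.5 × 1.381 × 10⁻²³ × 2570 = 5.324 × 10⁻²⁰ J.
p = √(2mKE) = √(2 × 1.197 × 10⁻²⁴ × 5.324 × 10⁻²⁰) = 3.570 × 10⁻²² kg·m/s.
λ = h/p = 1.86 × 10⁻¹² m = 1860 fm.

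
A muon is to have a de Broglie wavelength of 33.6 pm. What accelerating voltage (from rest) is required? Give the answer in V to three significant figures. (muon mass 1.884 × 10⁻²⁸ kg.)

p = h/λ = 6.626 × 10⁻³⁴ / 3.360 × 10⁻¹¹ = 1.972 × 10⁻²³ kg·m/s.
KE = p²/(2m) = 1.032 × 10⁻¹⁸ J.
V = KE/e = 1.032 × 10⁻¹⁸ / (1.602 × 10⁻¹⁹) = 6.44 V.

V = 6.44 V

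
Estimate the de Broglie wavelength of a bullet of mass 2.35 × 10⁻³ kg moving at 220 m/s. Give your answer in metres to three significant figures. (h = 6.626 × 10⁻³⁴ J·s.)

p = mv = 2.35 × 10⁻³ × 220 = 5.170 × 10⁻¹ kg·m/s.
λ = h/p = 6.626 × 10⁻³⁴ / 5.170 × 10⁻¹ = 1.28 × 10⁻³³ m.

λ = 1.28 × 10⁻³³ m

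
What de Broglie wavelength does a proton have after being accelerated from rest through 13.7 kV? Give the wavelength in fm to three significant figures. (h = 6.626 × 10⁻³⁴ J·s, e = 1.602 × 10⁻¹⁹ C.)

KE = eV = 1.602 × 10⁻¹⁹ × 1.370 × 10⁴ = 2.195 × 10⁻¹⁵ J.
p = √(2mKE) = √(2 × 1.673 × 10⁻²⁷ × 2.195 × 10⁻¹⁵) = 2.710 × 10⁻²¹ kg·m/s.
λ = h/p = 6.626 × 10⁻³⁴ / 2.710 × 10⁻²¹ = 2.45 × 10⁻¹³ m = 245 fm.

λ = 245 fm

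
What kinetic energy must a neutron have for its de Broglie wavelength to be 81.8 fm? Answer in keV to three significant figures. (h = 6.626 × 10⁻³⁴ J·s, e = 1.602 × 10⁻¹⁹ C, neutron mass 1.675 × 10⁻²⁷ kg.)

KE = 122 keV

p = h/λ = 6.626 × 10⁻³⁴ / 8.180 × 10⁻¹⁴ = 8.100 × 10⁻²¹ kg·m/s.
KE = p²/(2m) = (8.100 × 10⁻²¹)² / (2 × 1.675 × 10⁻²⁷) = 1.959 × 10⁻¹⁴ J = 122 keV.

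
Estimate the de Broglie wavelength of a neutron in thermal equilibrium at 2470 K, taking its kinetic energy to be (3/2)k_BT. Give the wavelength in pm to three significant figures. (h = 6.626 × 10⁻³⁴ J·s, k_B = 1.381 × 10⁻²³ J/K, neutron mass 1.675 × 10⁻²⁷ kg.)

KE = (3/2)k_BT = 1.5 × 1.381 × 10⁻²³ × 2470 = 5.117 × 10⁻²⁰ J.
p = √(2mKE) = √(2 × 1.675 × 10⁻²⁷ × 5.117 × 10⁻²⁰) = 1.309 × 10⁻²³ kg·m/s.
λ = h/p = 5.06 × 10⁻¹¹ m = 50.6 pm.

λ = 50.6 pm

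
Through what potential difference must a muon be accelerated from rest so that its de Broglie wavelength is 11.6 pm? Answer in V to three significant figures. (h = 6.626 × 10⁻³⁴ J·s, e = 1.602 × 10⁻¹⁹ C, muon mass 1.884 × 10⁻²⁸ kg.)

V = 54.1 V

p = h/λ = 6.626 × 10⁻³⁴ / 1.160 × 10⁻¹¹ = 5.712 × 10⁻²³ kg·m/s.
KE = p²/(2m) = 8.659 × 10⁻¹⁸ J.
V = KE/e = 8.659 × 10⁻¹⁸ / (1.602 × 10⁻¹⁹) = 54.1 V.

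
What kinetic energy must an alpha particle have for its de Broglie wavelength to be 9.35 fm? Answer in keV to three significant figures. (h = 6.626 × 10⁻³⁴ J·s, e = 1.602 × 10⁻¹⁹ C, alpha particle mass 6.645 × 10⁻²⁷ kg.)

KE = 2360 keV

p = h/λ = 6.626 × 10⁻³⁴ / 9.350 × 10⁻¹⁵ = 7.087 × 10⁻²⁰ kg·m/s.
KE = p²/(2m) = (7.087 × 10⁻²⁰)² / (2 × 6.645 × 10⁻²⁷) = 3.779 × 10⁻¹³ J = 2360 keV.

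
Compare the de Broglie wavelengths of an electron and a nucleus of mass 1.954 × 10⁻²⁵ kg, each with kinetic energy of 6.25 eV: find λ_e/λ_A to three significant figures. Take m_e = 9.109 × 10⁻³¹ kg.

At fixed KE, p = √(2mKE) so λ = h/p ∝ 1/√m.
λ_e/λ_A = √(m_A/m_e) = √(1.954 × 10⁻²⁵/9.109 × 10⁻³¹) = √(2.145 × 10⁵) = 463.

λ_e/λ_A = 463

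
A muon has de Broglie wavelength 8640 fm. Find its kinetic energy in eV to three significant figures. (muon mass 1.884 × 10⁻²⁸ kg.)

KE = 97.4 eV

p = h/λ = 6.626 × 10⁻³⁴ / 8.640 × 10⁻¹² = 7.669 × 10⁻²³ kg·m/s.
KE = p²/(2m) = (7.669 × 10⁻²³)² / (2 × 1.884 × 10⁻²⁸) = 1.561 × 10⁻¹⁷ J = 97.4 eV.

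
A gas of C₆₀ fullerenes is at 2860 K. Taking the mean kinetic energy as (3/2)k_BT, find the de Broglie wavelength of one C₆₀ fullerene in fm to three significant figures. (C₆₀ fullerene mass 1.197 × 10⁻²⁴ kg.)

λ = 1760 fm

KE = (3/2)k_BT = 1.5 × 1.381 × 10⁻²³ × 2860 = 5.924 × 10⁻²⁰ J.
p = √(2mKE) = √(2 × 1.197 × 10⁻²⁴ × 5.924 × 10⁻²⁰) = 3.766 × 10⁻²² kg·m/s.
λ = h/p = 1.76 × 10⁻¹² m = 1760 fm.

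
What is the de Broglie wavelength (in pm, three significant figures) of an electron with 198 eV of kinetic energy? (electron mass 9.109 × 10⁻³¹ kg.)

λ = 87.2 pm

KE = 198 eV = 3.172 × 10⁻¹⁷ J.
p = √(2mKE) = √(2 × 9.109 × 10⁻³¹ × 3.172 × 10⁻¹⁷) = 7.602 × 10⁻²⁴ kg·m/s.
λ = h/p = 6.626 × 10⁻³⁴ / 7.602 × 10⁻²⁴ = 8.72 × 10⁻¹¹ m = 87.2 pm.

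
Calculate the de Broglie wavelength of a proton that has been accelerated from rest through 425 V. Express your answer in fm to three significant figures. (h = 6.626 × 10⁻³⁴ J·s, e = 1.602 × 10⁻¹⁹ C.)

λ = 1390 fm

KE = eV = 1.602 × 10⁻¹⁹ × 425.0 = 6.809 × 10⁻¹⁷ J.
p = √(2mKE) = √(2 × 1.673 × 10⁻²⁷ × 6.809 × 10⁻¹⁷) = 4.773 × 10⁻²² kg·m/s.
λ = h/p = 6.626 × 10⁻³⁴ / 4.773 × 10⁻²² = 1.39 × 10⁻¹² m = 1390 fm.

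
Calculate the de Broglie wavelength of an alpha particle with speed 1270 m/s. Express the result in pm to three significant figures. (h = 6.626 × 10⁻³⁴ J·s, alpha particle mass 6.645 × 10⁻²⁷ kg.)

λ = 78.5 pm

p = mv = 6.645 × 10⁻²⁷ × 1270 = 8.439 × 10⁻²⁴ kg·m/s.
λ = h/p = 6.626 × 10⁻³⁴ / 8.439 × 10⁻²⁴ = 7.85 × 10⁻¹¹ m = 78.5 pm.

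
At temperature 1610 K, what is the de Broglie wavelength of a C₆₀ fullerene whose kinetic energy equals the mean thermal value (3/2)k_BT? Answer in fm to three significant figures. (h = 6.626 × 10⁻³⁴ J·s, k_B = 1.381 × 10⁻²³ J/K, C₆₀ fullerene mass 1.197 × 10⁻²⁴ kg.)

KE = (3/2)k_BT = 1.5 × 1.381 × 10⁻²³ × 1610 = 3.335 × 10⁻²⁰ J.
p = √(2mKE) = √(2 × 1.197 × 10⁻²⁴ × 3.335 × 10⁻²⁰) = 2.826 × 10⁻²² kg·m/s.
λ = h/p = 2.34 × 10⁻¹² m = 2340 fm.

λ = 2340 fm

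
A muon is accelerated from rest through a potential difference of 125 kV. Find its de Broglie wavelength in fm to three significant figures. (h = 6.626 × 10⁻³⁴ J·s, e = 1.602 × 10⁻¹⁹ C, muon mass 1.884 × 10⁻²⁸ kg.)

λ = 241 fm

KE = eV = 1.602 × 10⁻¹⁹ × 1.250 × 10⁵ = 2.003 × 10⁻¹⁴ J.
p = √(2mKE) = √(2 × 1.884 × 10⁻²⁸ × 2.003 × 10⁻¹⁴) = 2.747 × 10⁻²¹ kg·m/s.
λ = h/p = 6.626 × 10⁻³⁴ / 2.747 × 10⁻²¹ = 2.41 × 10⁻¹³ m = 241 fm.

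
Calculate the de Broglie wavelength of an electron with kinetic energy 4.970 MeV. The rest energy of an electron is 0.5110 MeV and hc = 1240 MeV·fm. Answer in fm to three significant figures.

λ = 227 fm

Total energy E = KE + m₀c² = 4.970 + 0.5110 = 5.4810 MeV.
(pc)² = E² − (m₀c²)² = (5.4810)² − (0.5110)² = 29.78 MeV², so pc = 5.457 MeV.
λ = hc/(pc) = 1240 MeV·fm / 5.457 MeV = 227 fm.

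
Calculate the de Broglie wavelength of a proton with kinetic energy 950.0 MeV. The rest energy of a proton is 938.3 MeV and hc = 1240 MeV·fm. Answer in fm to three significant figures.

Total energy E = KE + m₀c² = 950.0 + 938.3 = 1888.3 MeV.
(pc)² = E² − (m₀c²)² = (1888.3)² − (938.3)² = 2.685 × 10⁶ MeV², so pc = 1639 MeV.
λ = hc/(pc) = 1240 MeV·fm / 1639 MeV = 0.757 fm.

λ = 0.757 fm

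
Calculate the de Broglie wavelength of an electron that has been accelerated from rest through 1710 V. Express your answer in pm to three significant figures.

KE = eV = 1.602 × 10⁻¹⁹ × 1710 = 2.739 × 10⁻¹⁶ J.
p = √(2mKE) = √(2 × 9.109 × 10⁻³¹ × 2.739 × 10⁻¹⁶) = 2.234 × 10⁻²³ kg·m/s.
λ = h/p = 6.626 × 10⁻³⁴ / 2.234 × 10⁻²³ = 2.97 × 10⁻¹¹ m = 29.7 pm.

λ = 29.7 pm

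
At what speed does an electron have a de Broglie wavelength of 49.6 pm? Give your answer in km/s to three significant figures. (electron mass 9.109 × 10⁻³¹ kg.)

p = h/λ = 6.626 × 10⁻³⁴ / 4.960 × 10⁻¹¹ = 1.336 × 10⁻²³ kg·m/s.
v = p/m = 1.336 × 10⁻²³ / 9.109 × 10⁻³¹ = 1.47 × 10⁷ m/s = 1.47 × 10⁴ km/s.

v = 1.47 × 10⁴ km/s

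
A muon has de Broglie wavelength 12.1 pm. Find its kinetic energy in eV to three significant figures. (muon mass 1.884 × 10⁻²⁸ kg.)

KE = 49.7 eV

p = h/λ = 6.626 × 10⁻³⁴ / 1.210 × 10⁻¹¹ = 5.476 × 10⁻²³ kg·m/s.
KE = p²/(2m) = (5.476 × 10⁻²³)² / (2 × 1.884 × 10⁻²⁸) = 7.958 × 10⁻¹⁸ J = 49.7 eV.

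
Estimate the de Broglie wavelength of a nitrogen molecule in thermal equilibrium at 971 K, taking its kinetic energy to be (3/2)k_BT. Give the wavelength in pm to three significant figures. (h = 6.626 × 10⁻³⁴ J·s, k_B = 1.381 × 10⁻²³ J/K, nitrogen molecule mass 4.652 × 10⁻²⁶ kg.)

KE = (3/2)k_BT = 1.5 × 1.381 × 10⁻²³ × 971 = 2.011 × 10⁻²⁰ J.
p = √(2mKE) = √(2 × 4.652 × 10⁻²⁶ × 2.011 × 10⁻²⁰) = 4.326 × 10⁻²³ kg·m/s.
λ = h/p = 1.53 × 10⁻¹¹ m = 15.3 pm.

λ = 15.3 pm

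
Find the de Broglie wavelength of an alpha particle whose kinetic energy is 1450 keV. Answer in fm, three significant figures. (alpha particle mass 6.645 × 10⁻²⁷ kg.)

λ = 11.9 fm

KE = 1450 keV = 2.323 × 10⁻¹³ J.
p = √(2mKE) = √(2 × 6.645 × 10⁻²⁷ × 2.323 × 10⁻¹³) = 5.556 × 10⁻²⁰ kg·m/s.
λ = h/p = 6.626 × 10⁻³⁴ / 5.556 × 10⁻²⁰ = 1.19 × 10⁻¹⁴ m = 11.9 fm.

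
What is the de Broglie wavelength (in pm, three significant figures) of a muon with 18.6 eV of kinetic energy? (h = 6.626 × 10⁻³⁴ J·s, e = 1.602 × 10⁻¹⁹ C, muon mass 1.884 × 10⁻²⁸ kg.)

λ = 19.8 pm

KE = 18.6 eV = 2.980 × 10⁻¹⁸ J.
p = √(2mKE) = √(2 × 1.884 × 10⁻²⁸ × 2.980 × 10⁻¹⁸) = 3.351 × 10⁻²³ kg·m/s.
λ = h/p = 6.626 × 10⁻³⁴ / 3.351 × 10⁻²³ = 1.98 × 10⁻¹¹ m = 19.8 pm.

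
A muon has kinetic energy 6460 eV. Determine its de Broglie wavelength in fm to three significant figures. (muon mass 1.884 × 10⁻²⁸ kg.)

KE = 6460 eV = 1.035 × 10⁻¹⁵ J.
p = √(2mKE) = √(2 × 1.884 × 10⁻²⁸ × 1.035 × 10⁻¹⁵) = 6.245 × 10⁻²² kg·m/s.
λ = h/p = 6.626 × 10⁻³⁴ / 6.245 × 10⁻²² = 1.06 × 10⁻¹² m = 1060 fm.

λ = 1060 fm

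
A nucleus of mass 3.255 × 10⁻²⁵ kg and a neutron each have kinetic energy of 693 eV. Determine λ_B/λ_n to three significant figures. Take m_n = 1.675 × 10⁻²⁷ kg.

λ_B/λ_n = 0.0717

At fixed KE, p = √(2mKE) so λ = h/p ∝ 1/√m.
λ_B/λ_n = √(m_n/m_B) = √(1.675 × 10⁻²⁷/3.255 × 10⁻²⁵) = √(5.146 × 10⁻³) = 0.0717.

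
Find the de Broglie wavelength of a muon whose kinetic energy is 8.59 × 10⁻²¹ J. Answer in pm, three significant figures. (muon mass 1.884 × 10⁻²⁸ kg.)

p = √(2mKE) = √(2 × 1.884 × 10⁻²⁸ × 8.590 × 10⁻²¹) = 1.799 × 10⁻²⁴ kg·m/s.
λ = h/p = 6.626 × 10⁻³⁴ / 1.799 × 10⁻²⁴ = 3.68 × 10⁻¹⁰ m = 368 pm.

λ = 368 pm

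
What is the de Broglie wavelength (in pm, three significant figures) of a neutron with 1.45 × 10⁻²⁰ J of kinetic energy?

λ = 95.1 pm

p = √(2mKE) = √(2 × 1.675 × 10⁻²⁷ × 1.450 × 10⁻²⁰) = 6.970 × 10⁻²⁴ kg·m/s.
λ = h/p = 6.626 × 10⁻³⁴ / 6.970 × 10⁻²⁴ = 9.51 × 10⁻¹¹ m = 95.1 pm.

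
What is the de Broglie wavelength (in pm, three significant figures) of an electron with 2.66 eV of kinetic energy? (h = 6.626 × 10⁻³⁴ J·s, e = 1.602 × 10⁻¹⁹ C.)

λ = 752 pm

KE = 2.66 eV = 4.261 × 10⁻¹⁹ J.
p = √(2mKE) = √(2 × 9.109 × 10⁻³¹ × 4.261 × 10⁻¹⁹) = 8.811 × 10⁻²⁵ kg·m/s.
λ = h/p = 6.626 × 10⁻³⁴ / 8.811 × 10⁻²⁵ = 7.52 × 10⁻¹⁰ m = 752 pm.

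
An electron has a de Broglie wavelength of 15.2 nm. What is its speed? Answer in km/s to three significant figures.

p = h/λ = 6.626 × 10⁻³⁴ / 1.520 × 10⁻⁸ = 4.359 × 10⁻²⁶ kg·m/s.
v = p/m = 4.359 × 10⁻²⁶ / 9.109 × 10⁻³¹ = 4.79 × 10⁴ m/s = 47.9 km/s.

v = 47.9 km/s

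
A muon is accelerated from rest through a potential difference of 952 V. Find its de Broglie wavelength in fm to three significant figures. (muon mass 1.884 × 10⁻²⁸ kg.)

KE = eV = 1.602 × 10⁻¹⁹ × 952.0 = 1.525 × 10⁻¹⁶ J.
p = √(2mKE) = √(2 × 1.884 × 10⁻²⁸ × 1.525 × 10⁻¹⁶) = 2.397 × 10⁻²² kg·m/s.
λ = h/p = 6.626 × 10⁻³⁴ / 2.397 × 10⁻²² = 2.76 × 10⁻¹² m = 2760 fm.

λ = 2760 fm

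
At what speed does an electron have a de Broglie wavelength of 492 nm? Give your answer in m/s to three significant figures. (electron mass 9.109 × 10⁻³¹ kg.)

v = 1480 m/s

p = h/λ = 6.626 × 10⁻³⁴ / 4.920 × 10⁻⁷ = 1.347 × 10⁻²⁷ kg·m/s.
v = p/m = 1.347 × 10⁻²⁷ / 9.109 × 10⁻³¹ = 1.48 × 10³ m/s = 1480 m/s.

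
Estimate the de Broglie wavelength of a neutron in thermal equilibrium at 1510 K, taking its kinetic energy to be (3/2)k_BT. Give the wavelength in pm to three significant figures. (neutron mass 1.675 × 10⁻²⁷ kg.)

λ = 64.7 pm

KE = (3/2)k_BT = 1.5 × 1.381 × 10⁻²³ × 1510 = 3.128 × 10⁻²⁰ J.
p = √(2mKE) = √(2 × 1.675 × 10⁻²⁷ × 3.128 × 10⁻²⁰) = 1.024 × 10⁻²³ kg·m/s.
λ = h/p = 6.47 × 10⁻¹¹ m = 64.7 pm.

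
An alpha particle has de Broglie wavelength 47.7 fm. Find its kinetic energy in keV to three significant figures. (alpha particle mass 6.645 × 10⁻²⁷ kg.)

p = h/λ = 6.626 × 10⁻³⁴ / 4.770 × 10⁻¹⁴ = 1.389 × 10⁻²⁰ kg·m/s.
KE = p²/(2m) = (1.389 × 10⁻²⁰)² / (2 × 6.645 × 10⁻²⁷) = 1.452 × 10⁻¹⁴ J = 90.6 keV.

KE = 90.6 keV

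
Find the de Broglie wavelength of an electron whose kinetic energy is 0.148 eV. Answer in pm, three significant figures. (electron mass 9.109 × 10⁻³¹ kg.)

KE = 0.148 eV = 2.371 × 10⁻²⁰ J.
p = √(2mKE) = √(2 × 9.109 × 10⁻³¹ × 2.371 × 10⁻²⁰) = 2.078 × 10⁻²⁵ kg·m/s.
λ = h/p = 6.626 × 10⁻³⁴ / 2.078 × 10⁻²⁵ = 3.19 × 10⁻⁹ m = 3190 pm.

λ = 3190 pm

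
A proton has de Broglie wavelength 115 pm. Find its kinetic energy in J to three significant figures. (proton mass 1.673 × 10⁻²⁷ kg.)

KE = 9.92 × 10⁻²¹ J

p = h/λ = 6.626 × 10⁻³⁴ / 1.150 × 10⁻¹⁰ = 5.762 × 10⁻²⁴ kg·m/s.
KE = p²/(2m) = (5.762 × 10⁻²⁴)² / (2 × 1.673 × 10⁻²⁷) = 9.922 × 10⁻²¹ J = 9.92 × 10⁻²¹ J.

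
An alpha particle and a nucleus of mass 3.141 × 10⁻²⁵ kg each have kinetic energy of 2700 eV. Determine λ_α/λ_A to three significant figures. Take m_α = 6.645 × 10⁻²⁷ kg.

λ_α/λ_A = 6.88

At fixed KE, p = √(2mKE) so λ = h/p ∝ 1/√m.
λ_α/λ_A = √(m_A/m_α) = √(3.141 × 10⁻²⁵/6.645 × 10⁻²⁷) = √(47.27) = 6.88.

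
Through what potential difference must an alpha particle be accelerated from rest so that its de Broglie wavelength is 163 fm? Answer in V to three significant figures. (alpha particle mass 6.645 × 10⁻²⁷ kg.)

p = h/λ = 6.626 × 10⁻³⁴ / 1.630 × 10⁻¹³ = 4.065 × 10⁻²¹ kg·m/s.
KE = p²/(2m) = 1.243 × 10⁻¹⁵ J.
V = KE/2e = 1.243 × 10⁻¹⁵ / (2 × 1.602 × 10⁻¹⁹) = 3880 V.

V = 3880 V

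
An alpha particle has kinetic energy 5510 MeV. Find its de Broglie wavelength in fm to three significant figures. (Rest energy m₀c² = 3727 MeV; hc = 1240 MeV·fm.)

Total energy E = KE + m₀c² = 5510 + 3727 = 9237 MeV.
(pc)² = E² − (m₀c²)² = (9237)² − (3727)² = 7.143 × 10⁷ MeV², so pc = 8452 MeV.
λ = hc/(pc) = 1240 MeV·fm / 8452 MeV = 0.147 fm.

λ = 0.147 fm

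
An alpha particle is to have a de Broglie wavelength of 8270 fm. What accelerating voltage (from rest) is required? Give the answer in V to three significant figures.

p = h/λ = 6.626 × 10⁻³⁴ / 8.270 × 10⁻¹² = 8.012 × 10⁻²³ kg·m/s.
KE = p²/(2m) = 4.830 × 10⁻¹⁹ J.
V = KE/2e = 4.830 × 10⁻¹⁹ / (2 × 1.602 × 10⁻¹⁹) = 1.51 V.

V = 1.51 V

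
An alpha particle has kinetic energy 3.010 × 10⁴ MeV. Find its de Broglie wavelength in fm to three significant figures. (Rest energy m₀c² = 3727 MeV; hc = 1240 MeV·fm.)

λ = 0.0369 fm

Total energy E = KE + m₀c² = 3.010 × 10⁴ + 3727 = 33827 MeV.
(pc)² = E² − (m₀c²)² = (33827)² − (3727)² = 1.130 × 10⁹ MeV², so pc = 3.362 × 10⁴ MeV.
λ = hc/(pc) = 1240 MeV·fm / 3.362 × 10⁴ MeV = 0.0369 fm.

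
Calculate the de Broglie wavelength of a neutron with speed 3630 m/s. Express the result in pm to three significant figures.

λ = 109 pm

p = mv = 1.675 × 10⁻²⁷ × 3630 = 6.080 × 10⁻²⁴ kg·m/s.
λ = h/p = 6.626 × 10⁻³⁴ / 6.080 × 10⁻²⁴ = 1.09 × 10⁻¹⁰ m = 109 pm.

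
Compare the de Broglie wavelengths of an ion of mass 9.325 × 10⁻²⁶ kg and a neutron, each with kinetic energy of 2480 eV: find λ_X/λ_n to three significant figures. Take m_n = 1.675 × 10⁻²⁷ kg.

λ_X/λ_n = 0.134

At fixed KE, p = √(2mKE) so λ = h/p ∝ 1/√m.
λ_X/λ_n = √(m_n/m_X) = √(1.675 × 10⁻²⁷/9.325 × 10⁻²⁶) = √(0.01796) = 0.134.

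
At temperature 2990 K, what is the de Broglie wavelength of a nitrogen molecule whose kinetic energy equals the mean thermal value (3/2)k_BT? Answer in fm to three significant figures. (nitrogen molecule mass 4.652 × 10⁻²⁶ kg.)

λ = 8730 fm

KE = (3/2)k_BT = 1.5 × 1.381 × 10⁻²³ × 2990 = 6.194 × 10⁻²⁰ J.
p = √(2mKE) = √(2 × 4.652 × 10⁻²⁶ × 6.194 × 10⁻²⁰) = 7.591 × 10⁻²³ kg·m/s.
λ = h/p = 8.73 × 10⁻¹² m = 8730 fm.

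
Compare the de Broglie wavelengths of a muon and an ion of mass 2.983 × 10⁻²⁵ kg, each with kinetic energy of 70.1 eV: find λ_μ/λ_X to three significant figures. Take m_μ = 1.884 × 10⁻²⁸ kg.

At fixed KE, p = √(2mKE) so λ = h/p ∝ 1/√m.
λ_μ/λ_X = √(m_X/m_μ) = √(2.983 × 10⁻²⁵/1.884 × 10⁻²⁸) = √(1583) = 39.8.

λ_μ/λ_X = 39.8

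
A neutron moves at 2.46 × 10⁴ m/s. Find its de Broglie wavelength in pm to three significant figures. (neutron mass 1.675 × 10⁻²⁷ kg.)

p = mv = 1.675 × 10⁻²⁷ × 2.46 × 10⁴ = 4.120 × 10⁻²³ kg·m/s.
λ = h/p = 6.626 × 10⁻³⁴ / 4.120 × 10⁻²³ = 1.61 × 10⁻¹¹ m = 16.1 pm.

λ = 16.1 pm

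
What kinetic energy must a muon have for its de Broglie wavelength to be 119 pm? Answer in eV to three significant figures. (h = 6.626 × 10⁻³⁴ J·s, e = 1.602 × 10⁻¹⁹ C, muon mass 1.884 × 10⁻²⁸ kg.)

KE = 0.514 eV

p = h/λ = 6.626 × 10⁻³⁴ / 1.190 × 10⁻¹⁰ = 5.568 × 10⁻²⁴ kg·m/s.
KE = p²/(2m) = (5.568 × 10⁻²⁴)² / (2 × 1.884 × 10⁻²⁸) = 8.228 × 10⁻²⁰ J = 0.514 eV.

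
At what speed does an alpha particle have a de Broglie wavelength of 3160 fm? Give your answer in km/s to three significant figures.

v = 31.6 km/s

p = h/λ = 6.626 × 10⁻³⁴ / 3.160 × 10⁻¹² = 2.097 × 10⁻²² kg·m/s.
v = p/m = 2.097 × 10⁻²² / 6.645 × 10⁻²⁷ = 3.16 × 10⁴ m/s = 31.6 km/s.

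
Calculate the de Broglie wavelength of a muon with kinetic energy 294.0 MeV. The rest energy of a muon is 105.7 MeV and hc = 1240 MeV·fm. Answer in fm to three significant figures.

λ = 3.22 fm

Total energy E = KE + m₀c² = 294.0 + 105.7 = 399.7 MeV.
(pc)² = E² − (m₀c²)² = (399.7)² − (105.7)² = 1.486 × 10⁵ MeV², so pc = 385.5 MeV.
λ = hc/(pc) = 1240 MeV·fm / 385.5 MeV = 3.22 fm.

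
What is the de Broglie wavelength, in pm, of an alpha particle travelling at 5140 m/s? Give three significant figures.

p = mv = 6.645 × 10⁻²⁷ × 5140 = 3.416 × 10⁻²³ kg·m/s.
λ = h/p = 6.626 × 10⁻³⁴ / 3.416 × 10⁻²³ = 1.94 × 10⁻¹¹ m = 19.4 pm.

λ = 19.4 pm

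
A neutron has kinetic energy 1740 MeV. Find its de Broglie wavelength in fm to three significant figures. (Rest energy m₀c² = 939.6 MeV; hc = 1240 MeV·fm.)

Total energy E = KE + m₀c² = 1740 + 939.6 = 2679.6 MeV.
(pc)² = E² − (m₀c²)² = (2679.6)² − (939.6)² = 6.297 × 10⁶ MeV², so pc = 2509 MeV.
λ = hc/(pc) = 1240 MeV·fm / 2509 MeV = 0.494 fm.

λ = 0.494 fm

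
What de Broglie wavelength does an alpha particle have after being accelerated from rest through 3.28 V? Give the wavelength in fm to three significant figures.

λ = 5610 fm

KE = 2eV = 2 × 1.602 × 10⁻¹⁹ × 3.280 = 1.051 × 10⁻¹⁸ J.
p = √(2mKE) = √(2 × 6.645 × 10⁻²⁷ × 1.051 × 10⁻¹⁸) = 1.182 × 10⁻²² kg·m/s.
λ = h/p = 6.626 × 10⁻³⁴ / 1.182 × 10⁻²² = 5.61 × 10⁻¹² m = 5610 fm.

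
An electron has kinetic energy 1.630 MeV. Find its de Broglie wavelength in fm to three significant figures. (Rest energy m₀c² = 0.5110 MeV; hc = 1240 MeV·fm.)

Total energy E = KE + m₀c² = 1.630 + 0.5110 = 2.1410 MeV.
(pc)² = E² − (m₀c²)² = (2.1410)² − (0.5110)² = 4.323 MeV², so pc = 2.079 MeV.
λ = hc/(pc) = 1240 MeV·fm / 2.079 MeV = 596 fm.

λ = 596 fm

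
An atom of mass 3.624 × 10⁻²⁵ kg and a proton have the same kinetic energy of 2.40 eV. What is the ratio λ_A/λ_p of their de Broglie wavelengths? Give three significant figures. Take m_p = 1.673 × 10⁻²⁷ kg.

λ_A/λ_p = 0.0679

At fixed KE, p = √(2mKE) so λ = h/p ∝ 1/√m.
λ_A/λ_p = √(m_p/m_A) = √(1.673 × 10⁻²⁷/3.624 × 10⁻²⁵) = √(4.616 × 10⁻³) = 0.0679.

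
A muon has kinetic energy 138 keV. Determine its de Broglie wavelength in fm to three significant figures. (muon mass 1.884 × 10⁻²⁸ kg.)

KE = 138 keV = 2.211 × 10⁻¹⁴ J.
p = √(2mKE) = √(2 × 1.884 × 10⁻²⁸ × 2.211 × 10⁻¹⁴) = 2.886 × 10⁻²¹ kg·m/s.
λ = h/p = 6.626 × 10⁻³⁴ / 2.886 × 10⁻²¹ = 2.30 × 10⁻¹³ m = 230 fm.

λ = 230 fm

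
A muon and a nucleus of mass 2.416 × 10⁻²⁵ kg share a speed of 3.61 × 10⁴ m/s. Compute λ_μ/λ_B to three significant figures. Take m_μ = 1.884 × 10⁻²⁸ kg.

At fixed v, p = mv so λ = h/(mv) ∝ 1/m.
λ_μ/λ_B = m_B/m_μ = 2.416 × 10⁻²⁵/1.884 × 10⁻²⁸ = 1280.

λ_μ/λ_B = 1280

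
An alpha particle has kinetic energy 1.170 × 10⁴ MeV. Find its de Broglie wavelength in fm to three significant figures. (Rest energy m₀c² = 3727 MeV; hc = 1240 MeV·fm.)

λ = 0.0828 fm

Total energy E = KE + m₀c² = 1.170 × 10⁴ + 3727 = 15427 MeV.
(pc)² = E² − (m₀c²)² = (15427)² − (3727)² = 2.241 × 10⁸ MeV², so pc = 1.497 × 10⁴ MeV.
λ = hc/(pc) = 1240 MeV·fm / 1.497 × 10⁴ MeV = 0.0828 fm.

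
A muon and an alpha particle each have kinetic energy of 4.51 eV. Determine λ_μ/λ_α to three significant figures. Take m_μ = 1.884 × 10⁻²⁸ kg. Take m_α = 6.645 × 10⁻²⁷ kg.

λ_μ/λ_α = 5.94

At fixed KE, p = √(2mKE) so λ = h/p ∝ 1/√m.
λ_μ/λ_α = √(m_α/m_μ) = √(6.645 × 10⁻²⁷/1.884 × 10⁻²⁸) = √(35.27) = 5.94.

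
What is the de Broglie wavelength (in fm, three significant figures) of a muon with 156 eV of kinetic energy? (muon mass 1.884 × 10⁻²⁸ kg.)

λ = 6830 fm

KE = 156 eV = 2.499 × 10⁻¹⁷ J.
p = √(2mKE) = √(2 × 1.884 × 10⁻²⁸ × 2.499 × 10⁻¹⁷) = 9.704 × 10⁻²³ kg·m/s.
λ = h/p = 6.626 × 10⁻³⁴ / 9.704 × 10⁻²³ = 6.83 × 10⁻¹² m = 6830 fm.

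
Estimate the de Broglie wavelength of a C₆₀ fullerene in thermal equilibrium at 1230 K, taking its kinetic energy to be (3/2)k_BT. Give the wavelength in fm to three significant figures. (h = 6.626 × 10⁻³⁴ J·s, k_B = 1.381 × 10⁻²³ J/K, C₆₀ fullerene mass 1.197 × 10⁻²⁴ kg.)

λ = 2680 fm

KE = (3/2)k_BT = 1.5 × 1.381 × 10⁻²³ × 1230 = 2.548 × 10⁻²⁰ J.
p = √(2mKE) = √(2 × 1.197 × 10⁻²⁴ × 2.548 × 10⁻²⁰) = 2.470 × 10⁻²² kg·m/s.
λ = h/p = 2.68 × 10⁻¹² m = 2680 fm.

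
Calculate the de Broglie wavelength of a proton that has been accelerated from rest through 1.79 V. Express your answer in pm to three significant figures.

λ = 21.4 pm

KE = eV = 1.602 × 10⁻¹⁹ × 1.790 = 2.868 × 10⁻¹⁹ J.
p = √(2mKE) = √(2 × 1.673 × 10⁻²⁷ × 2.868 × 10⁻¹⁹) = 3.098 × 10⁻²³ kg·m/s.
λ = h/p = 6.626 × 10⁻³⁴ / 3.098 × 10⁻²³ = 2.14 × 10⁻¹¹ m = 21.4 pm.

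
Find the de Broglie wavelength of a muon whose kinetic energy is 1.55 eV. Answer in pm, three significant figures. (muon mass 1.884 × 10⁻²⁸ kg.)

λ = 68.5 pm

KE = 1.55 eV = 2.483 × 10⁻¹⁹ J.
p = √(2mKE) = √(2 × 1.884 × 10⁻²⁸ × 2.483 × 10⁻¹⁹) = 9.673 × 10⁻²⁴ kg·m/s.
λ = h/p = 6.626 × 10⁻³⁴ / 9.673 × 10⁻²⁴ = 6.85 × 10⁻¹¹ m = 68.5 pm.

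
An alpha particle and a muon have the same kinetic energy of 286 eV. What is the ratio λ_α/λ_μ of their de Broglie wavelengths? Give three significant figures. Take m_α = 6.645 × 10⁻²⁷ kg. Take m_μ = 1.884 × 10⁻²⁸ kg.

λ_α/λ_μ = 0.168

At fixed KE, p = √(2mKE) so λ = h/p ∝ 1/√m.
λ_α/λ_μ = √(m_μ/m_α) = √(1.884 × 10⁻²⁸/6.645 × 10⁻²⁷) = √(0.02835) = 0.168.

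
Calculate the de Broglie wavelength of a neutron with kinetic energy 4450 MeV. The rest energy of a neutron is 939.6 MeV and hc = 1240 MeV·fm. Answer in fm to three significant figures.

Total energy E = KE + m₀c² = 4450 + 939.6 = 5389.6 MeV.
(pc)² = E² − (m₀c²)² = (5389.6)² − (939.6)² = 2.816 × 10⁷ MeV², so pc = 5307 MeV.
λ = hc/(pc) = 1240 MeV·fm / 5307 MeV = 0.234 fm.

λ = 0.234 fm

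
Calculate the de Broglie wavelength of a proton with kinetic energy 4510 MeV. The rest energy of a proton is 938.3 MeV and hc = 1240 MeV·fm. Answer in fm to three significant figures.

Total energy E = KE + m₀c² = 4510 + 938.3 = 5448.3 MeV.
(pc)² = E² − (m₀c²)² = (5448.3)² − (938.3)² = 2.880 × 10⁷ MeV², so pc = 5367 MeV.
λ = hc/(pc) = 1240 MeV·fm / 5367 MeV = 0.231 fm.

λ = 0.231 fm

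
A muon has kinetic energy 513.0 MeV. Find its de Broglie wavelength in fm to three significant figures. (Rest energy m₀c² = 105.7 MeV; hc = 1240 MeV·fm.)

Total energy E = KE + m₀c² = 513.0 + 105.7 = 618.7 MeV.
(pc)² = E² − (m₀c²)² = (618.7)² − (105.7)² = 3.716 × 10⁵ MeV², so pc = 609.6 MeV.
λ = hc/(pc) = 1240 MeV·fm / 609.6 MeV = 2.03 fm.

λ = 2.03 fm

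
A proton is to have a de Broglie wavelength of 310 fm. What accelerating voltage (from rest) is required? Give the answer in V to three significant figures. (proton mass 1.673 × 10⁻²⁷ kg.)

V = 8520 V

p = h/λ = 6.626 × 10⁻³⁴ / 3.100 × 10⁻¹³ = 2.137 × 10⁻²¹ kg·m/s.
KE = p²/(2m) = 1.365 × 10⁻¹⁵ J.
V = KE/e = 1.365 × 10⁻¹⁵ / (1.602 × 10⁻¹⁹) = 8520 V.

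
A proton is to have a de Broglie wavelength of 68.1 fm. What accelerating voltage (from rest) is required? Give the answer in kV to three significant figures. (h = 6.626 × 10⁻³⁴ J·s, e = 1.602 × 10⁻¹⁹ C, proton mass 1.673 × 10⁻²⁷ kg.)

V = 177 kV

p = h/λ = 6.626 × 10⁻³⁴ / 6.810 × 10⁻¹⁴ = 9.730 × 10⁻²¹ kg·m/s.
KE = p²/(2m) = 2.829 × 10⁻¹⁴ J.
V = KE/e = 2.829 × 10⁻¹⁴ / (1.602 × 10⁻¹⁹) = 177 kV.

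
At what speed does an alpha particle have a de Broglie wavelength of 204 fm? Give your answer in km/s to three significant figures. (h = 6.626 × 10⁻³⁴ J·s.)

v = 489 km/s

p = h/λ = 6.626 × 10⁻³⁴ / 2.040 × 10⁻¹³ = 3.248 × 10⁻²¹ kg·m/s.
v = p/m = 3.248 × 10⁻²¹ / 6.645 × 10⁻²⁷ = 4.89 × 10⁵ m/s = 489 km/s.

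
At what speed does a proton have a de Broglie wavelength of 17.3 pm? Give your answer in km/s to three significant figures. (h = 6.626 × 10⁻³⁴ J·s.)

p = h/λ = 6.626 × 10⁻³⁴ / 1.730 × 10⁻¹¹ = 3.830 × 10⁻²³ kg·m/s.
v = p/m = 3.830 × 10⁻²³ / 1.673 × 10⁻²⁷ = 2.29 × 10⁴ m/s = 22.9 km/s.

v = 22.9 km/s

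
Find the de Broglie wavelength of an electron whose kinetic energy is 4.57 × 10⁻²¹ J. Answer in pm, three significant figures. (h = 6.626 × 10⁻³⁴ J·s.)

p = √(2mKE) = √(2 × 9.109 × 10⁻³¹ × 4.570 × 10⁻²¹) = 9.124 × 10⁻²⁶ kg·m/s.
λ = h/p = 6.626 × 10⁻³⁴ / 9.124 × 10⁻²⁶ = 7.26 × 10⁻⁹ m = 7260 pm.

λ = 7260 pm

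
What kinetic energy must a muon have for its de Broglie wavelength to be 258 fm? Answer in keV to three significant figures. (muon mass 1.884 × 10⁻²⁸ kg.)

KE = 109 keV

p = h/λ = 6.626 × 10⁻³⁴ / 2.580 × 10⁻¹³ = 2.568 × 10⁻²¹ kg·m/s.
KE = p²/(2m) = (2.568 × 10⁻²¹)² / (2 × 1.884 × 10⁻²⁸) = 1.750 × 10⁻¹⁴ J = 109 keV.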